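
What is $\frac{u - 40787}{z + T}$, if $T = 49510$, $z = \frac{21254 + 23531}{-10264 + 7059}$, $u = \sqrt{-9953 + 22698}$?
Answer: $- \frac{26144467}{31726953} + \frac{641 \sqrt{12745}}{31726953} \approx -0.82176$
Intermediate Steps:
$u = \sqrt{12745} \approx 112.89$
$z = - \frac{8957}{641}$ ($z = \frac{44785}{-3205} = 44785 \left(- \frac{1}{3205}\right) = - \frac{8957}{641} \approx -13.973$)
$\frac{u - 40787}{z + T} = \frac{\sqrt{12745} - 40787}{- \frac{8957}{641} + 49510} = \frac{-40787 + \sqrt{12745}}{\frac{31726953}{641}} = \left(-40787 + \sqrt{12745}\right) \frac{641}{31726953} = - \frac{26144467}{31726953} + \frac{641 \sqrt{12745}}{31726953}$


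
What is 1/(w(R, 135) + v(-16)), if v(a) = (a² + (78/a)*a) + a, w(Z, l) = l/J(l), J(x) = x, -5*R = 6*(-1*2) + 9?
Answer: 1/319 ≈ 0.0031348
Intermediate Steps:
R = ⅗ (R = -(6*(-1*2) + 9)/5 = -(6*(-2) + 9)/5 = -(-12 + 9)/5 = -⅕*(-3) = ⅗ ≈ 0.60000)
w(Z, l) = 1 (w(Z, l) = l/l = 1)
v(a) = 78 + a + a² (v(a) = (a² + 78) + a = (78 + a²) + a = 78 + a + a²)
1/(w(R, 135) + v(-16)) = 1/(1 + (78 - 16 + (-16)²)) = 1/(1 + (78 - 16 + 256)) = 1/(1 + 318) = 1/319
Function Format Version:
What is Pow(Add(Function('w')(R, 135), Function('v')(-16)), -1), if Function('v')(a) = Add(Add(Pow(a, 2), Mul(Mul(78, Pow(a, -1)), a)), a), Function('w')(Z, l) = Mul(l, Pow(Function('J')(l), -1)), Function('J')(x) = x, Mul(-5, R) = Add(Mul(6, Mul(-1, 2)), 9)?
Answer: Rational(1, 319) ≈ 0.0031348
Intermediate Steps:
R = Rational(3, 5) (R = Mul(Rational(-1, 5), Add(Mul(6, Mul(-1, 2)), 9)) = Mul(Rational(-1, 5), Add(Mul(6, -2), 9)) = Mul(Rational(-1, 5), Add(-12, 9)) = Mul(Rational(-1, 5), -3) = Rational(3, 5) ≈ 0.60000)
Function('w')(Z, l) = 1 (Function('w')(Z, l) = Mul(l, Pow(l, -1)) = 1)
Function('v')(a) = Add(78, a, Pow(a, 2)) (Function('v')(a) = Add(Add(Pow(a, 2), 78), a) = Add(Add(78, Pow(a, 2)), a) = Add(78, a, Pow(a, 2)))
Pow(Add(Function('w')(R, 135), Function('v')(-16)), -1) = Pow(Add(1, Add(78, -16, Pow(-16, 2))), -1) = Pow(Add(1, Add(78, -16, 256)), -1) = Pow(Add(1, 318), -1) = Pow(319, -1) = Rational(1, 319)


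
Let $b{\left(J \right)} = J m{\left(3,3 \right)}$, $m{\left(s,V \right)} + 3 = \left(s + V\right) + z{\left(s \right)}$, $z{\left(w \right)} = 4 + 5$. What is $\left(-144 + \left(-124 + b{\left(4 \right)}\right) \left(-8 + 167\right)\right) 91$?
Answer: $-1112748$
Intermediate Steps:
$z{\left(w \right)} = 9$
$m{\left(s,V \right)} = 6 + V + s$ ($m{\left(s,V \right)} = -3 + \left(\left(s + V\right) + 9\right) = -3 + \left(\left(V + s\right) + 9\right) = -3 + \left(9 + V + s\right) = 6 + V + s$)
$b{\left(J \right)} = 12 J$ ($b{\left(J \right)} = J \left(6 + 3 + 3\right) = J 12 = 12 J$)
$\left(-144 + \left(-124 + b{\left(4 \right)}\right) \left(-8 + 167\right)\right) 91 = \left(-144 + \left(-124 + 12 \cdot 4\right) \left(-8 + 167\right)\right) 91 = \left(-144 + \left(-124 + 48\right) 159\right) 91 = \left(-144 - 12084\right) 91 = \left(-12228\right) 91 = -1112748$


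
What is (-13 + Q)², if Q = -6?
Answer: 361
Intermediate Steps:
(-13 + Q)² = (-13 - 6)² = (-19)² = 361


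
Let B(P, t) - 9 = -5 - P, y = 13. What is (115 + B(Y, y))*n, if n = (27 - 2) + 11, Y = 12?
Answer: 3852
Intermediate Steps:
n = 36 (n = 25 + 11 = 36)
B(P, t) = 4 - P (B(P, t) = 9 + (-5 - P) = 4 - P)
(115 + B(Y, y))*n = (115 + (4 - 1*12))*36 = (115 + (4 - 12))*36 = (115 - 8)*36 = 107*36 = 3852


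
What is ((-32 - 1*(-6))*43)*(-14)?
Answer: 15652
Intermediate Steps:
((-32 - 1*(-6))*43)*(-14) = ((-32 + 6)*43)*(-14) = -26*43*(-14) = -1118*(-14) = 15652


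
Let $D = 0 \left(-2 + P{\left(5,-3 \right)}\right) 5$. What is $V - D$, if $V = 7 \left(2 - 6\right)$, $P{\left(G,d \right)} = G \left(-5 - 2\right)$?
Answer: $-28$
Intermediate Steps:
$P{\left(G,d \right)} = - 7 G$ ($P{\left(G,d \right)} = G \left(-7\right) = - 7 G$)
$V = -28$ ($V = 7 \left(-4\right) = -28$)
$D = 0$ ($D = 0 \left(-2 - 35\right) 5 = 0 \left(-37\right) 5 = 0 \cdot 5 = 0$)
$V - D = -28 - 0 = -28 + 0 = -28$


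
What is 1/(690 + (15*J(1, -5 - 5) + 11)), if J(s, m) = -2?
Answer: 1/671 ≈ 0.0014903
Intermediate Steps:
1/(690 + (15*J(1, -5 - 5) + 11)) = 1/(690 + (15*(-2) + 11)) = 1/(690 + (-30 + 11)) = 1/(690 - 19) = 1/671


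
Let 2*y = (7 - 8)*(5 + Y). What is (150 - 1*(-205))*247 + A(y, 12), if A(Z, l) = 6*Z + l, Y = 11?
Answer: 87649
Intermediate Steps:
y = -8 (y = ((7 - 8)*(5 + 11))/2 = (-1*16)/2 = (1/2)*(-16) = -8)
A(Z, l) = l + 6*Z
(150 - 1*(-205))*247 + A(y, 12) = (150 - 1*(-205))*247 + (12 + 6*(-8)) = (150 + 205)*247 + (12 - 48) = 355*247 - 36 = 87685 - 36 = 87649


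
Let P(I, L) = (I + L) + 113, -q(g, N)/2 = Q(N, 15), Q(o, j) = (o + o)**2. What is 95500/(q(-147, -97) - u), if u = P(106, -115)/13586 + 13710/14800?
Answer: -960122620000/756766980243 ≈ -1.2687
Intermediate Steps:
Q(o, j) = 4*o**2 (Q(o, j) = (2*o)**2 = 4*o**2)
q(g, N) = -8*N**2
P(I, L) = 113 + I + L
u = 9390163/10053640 (u = (113 + 106 - 115)/13586 + 13710/14800 = 104*(1/13586) + 13710*(1/14800) = 52/6793 + 1371/1480 = 9390163/10053640 ≈ 0.93401)
95500/(q(-147, -97) - u) = 95500/(-8*(-97)**2 - 1*9390163/10053640) = 95500/(-8*9409 - 9390163/10053640) = 95500/(-75272 - 9390163/10053640) = 95500/(-756766980243/10053640) = 95500*(-10053640/756766980243) = -960122620000/756766980243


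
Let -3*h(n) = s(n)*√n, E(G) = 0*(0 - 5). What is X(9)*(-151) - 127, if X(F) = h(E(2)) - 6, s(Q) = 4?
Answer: 779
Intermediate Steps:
E(G) = 0 (E(G) = 0*(-5) = 0)
h(n) = -4*√n/3
X(F) = -6 (X(F) = -4*√0/3 - 6 = -4/3*0 - 6 = 0 - 6 = -6)
X(9)*(-151) - 127 = -6*(-151) - 127 = 906 - 127 = 779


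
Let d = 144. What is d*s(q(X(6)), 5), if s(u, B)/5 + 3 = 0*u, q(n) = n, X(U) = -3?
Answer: -2160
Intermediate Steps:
s(u, B) = -15 (s(u, B) = -15 + 5*(0*u) = -15 + 5*0 = -15 + 0 = -15)
d*s(q(X(6)), 5) = 144*(-15) = -2160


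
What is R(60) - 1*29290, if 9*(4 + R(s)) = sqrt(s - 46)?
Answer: -29294 + sqrt(14)/9 ≈ -29294.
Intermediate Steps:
R(s) = -4 + sqrt(-46 + s)/9 (R(s) = -4 + sqrt(s - 46)/9 = -4 + sqrt(-46 + s)/9)
R(60) - 1*29290 = (-4 + sqrt(-46 + 60)/9) - 1*29290 = (-4 + sqrt(14)/9) - 29290 = -29294 + sqrt(14)/9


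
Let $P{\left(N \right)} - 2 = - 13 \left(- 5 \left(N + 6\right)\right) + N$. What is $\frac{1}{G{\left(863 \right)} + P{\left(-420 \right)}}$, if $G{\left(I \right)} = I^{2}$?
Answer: $\frac{1}{717441} \approx 1.3938 \cdot 10^{-6}$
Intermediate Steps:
$P{\left(N \right)} = 392 + 66 N$ ($P{\left(N \right)} = 2 + \left(- 13 \left(- 5 \left(N + 6\right)\right) + N\right) = 2 + \left(- 13 \left(- 5 \left(6 + N\right)\right) + N\right) = 2 + \left(- 13 \left(-30 - 5 N\right) + N\right) = 2 + \left(\left(390 + 65 N\right) + N\right) = 2 + \left(390 + 66 N\right) = 392 + 66 N$)
$\frac{1}{G{\left(863 \right)} + P{\left(-420 \right)}} = \frac{1}{863^{2} + \left(392 + 66 \left(-420\right)\right)} = \frac{1}{744769 + \left(392 - 27720\right)} = \frac{1}{744769 - 27328} = \frac{1}{717441}$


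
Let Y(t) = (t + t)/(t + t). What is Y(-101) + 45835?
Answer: 45836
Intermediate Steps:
Y(t) = 1 (Y(t) = (2*t)/((2*t)) = (2*t)*(1/(2*t)) = 1)
Y(-101) + 45835 = 1 + 45835 = 45836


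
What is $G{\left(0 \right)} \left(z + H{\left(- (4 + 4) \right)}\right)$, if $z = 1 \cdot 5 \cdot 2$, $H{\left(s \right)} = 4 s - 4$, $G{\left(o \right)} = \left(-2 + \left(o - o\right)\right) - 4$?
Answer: $156$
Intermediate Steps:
$G{\left(o \right)} = -6$ ($G{\left(o \right)} = \left(-2 + 0\right) - 4 = -2 - 4 = -6$)
$H{\left(s \right)} = -4 + 4 s$
$z = 10$ ($z = 5 \cdot 2 = 10$)
$G{\left(0 \right)} \left(z + H{\left(- (4 + 4) \right)}\right) = - 6 \left(10 + \left(-4 + 4 \left(- (4 + 4)\right)\right)\right) = - 6 \left(10 + \left(-4 + 4 \left(\left(-1\right) 8\right)\right)\right) = - 6 \left(10 + \left(-4 + 4 \left(-8\right)\right)\right) = - 6 \left(10 - 36\right) = \left(-6\right) \left(-26\right) = 156$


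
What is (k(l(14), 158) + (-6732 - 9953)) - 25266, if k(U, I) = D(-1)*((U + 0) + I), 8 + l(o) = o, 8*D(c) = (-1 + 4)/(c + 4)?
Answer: -83861/2 ≈ -41931.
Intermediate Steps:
D(c) = 3/(8*(4 + c)) (D(c) = ((-1 + 4)/(c + 4))/8 = (3/(4 + c))/8 = 3/(8*(4 + c)))
l(o) = -8 + o
k(U, I) = I/8 + U/8 (k(U, I) = (3/(8*(4 - 1)))*((U + 0) + I) = ((3/8)/3)*(U + I) = ((3/8)*(⅓))*(I + U) = (I + U)/8 = I/8 + U/8)
(k(l(14), 158) + (-6732 - 9953)) - 25266 = (((⅛)*158 + (-8 + 14)/8) + (-6732 - 9953)) - 25266 = ((79/4 + (⅛)*6) - 16685) - 25266 = ((79/4 + ¾) - 16685) - 25266 = (41/2 - 16685) - 25266 = -33329/2 - 25266 = -83861/2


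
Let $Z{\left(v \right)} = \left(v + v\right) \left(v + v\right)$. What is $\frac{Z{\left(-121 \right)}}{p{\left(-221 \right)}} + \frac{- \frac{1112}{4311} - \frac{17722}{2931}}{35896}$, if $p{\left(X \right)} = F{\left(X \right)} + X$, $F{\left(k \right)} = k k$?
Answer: $\frac{100601249573191}{83531624101380} \approx 1.2043$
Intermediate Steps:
$F{\left(k \right)} = k^{2}$
$p{\left(X \right)} = X + X^{2}$ ($p{\left(X \right)} = X^{2} + X = X + X^{2}$)
$Z{\left(v \right)} = 4 v^{2}$ ($Z{\left(v \right)} = 2 v 2 v = 4 v^{2}$)
$\frac{Z{\left(-121 \right)}}{p{\left(-221 \right)}} + \frac{- \frac{1112}{4311} - \frac{17722}{2931}}{35896} = \frac{4 \left(-121\right)^{2}}{\left(-221\right) \left(1 - 221\right)} + \frac{- \frac{1112}{4311} - \frac{17722}{2931}}{35896} = \frac{4 \cdot 14641}{\left(-221\right) \left(-220\right)} + \left(\left(-1112\right) \frac{1}{4311} - \frac{17722}{2931}\right) \frac{1}{35896} = \frac{58564}{48620} + \left(- \frac{1112}{4311} - \frac{17722}{2931}\right) \frac{1}{35896} = 58564 \cdot \frac{1}{48620} - \frac{13276469}{75594229956} = \frac{1331}{1105} - \frac{13276469}{75594229956} = \frac{100601249573191}{83531624101380}$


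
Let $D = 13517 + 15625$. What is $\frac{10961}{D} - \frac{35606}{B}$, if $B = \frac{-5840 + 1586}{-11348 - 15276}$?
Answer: $- \frac{4604302646059}{20661678} \approx -2.2284 \cdot 10^{5}$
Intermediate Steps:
$B = \frac{2127}{13312}$ ($B = - \frac{4254}{-26624} = \left(-4254\right) \left(- \frac{1}{26624}\right) = \frac{2127}{13312} \approx 0.15978$)
$D = 29142$
$\frac{10961}{D} - \frac{35606}{B} = \frac{10961}{29142} - \frac{35606}{\frac{2127}{13312}} = 10961 \cdot \frac{1}{29142} - \frac{473987072}{2127} = \frac{10961}{29142} - \frac{473987072}{2127} = - \frac{4604302646059}{20661678}$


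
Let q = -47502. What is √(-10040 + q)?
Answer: I*√57542 ≈ 239.88*I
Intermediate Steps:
√(-10040 + q) = √(-10040 - 47502) = √(-57542) = I*√57542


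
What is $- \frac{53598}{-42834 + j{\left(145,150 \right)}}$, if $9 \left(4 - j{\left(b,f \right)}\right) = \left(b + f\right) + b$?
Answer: $\frac{241191}{192955} \approx 1.25$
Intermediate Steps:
$j{\left(b,f \right)} = 4 - \frac{2 b}{9} - \frac{f}{9}$ ($j{\left(b,f \right)} = 4 - \frac{\left(b + f\right) + b}{9} = 4 - \frac{f + 2 b}{9} = 4 - \left(\frac{f}{9} + \frac{2 b}{9}\right) = 4 - \frac{2 b}{9} - \frac{f}{9}$)
$- \frac{53598}{-42834 + j{\left(145,150 \right)}} = - \frac{53598}{-42834 - \frac{404}{9}} = - \frac{53598}{- \frac{385910}{9}} = \left(-53598\right) \left(- \frac{9}{385910}\right) = \frac{241191}{192955}$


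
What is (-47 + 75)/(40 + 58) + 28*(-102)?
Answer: -19990/7 ≈ -2855.7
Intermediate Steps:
(-47 + 75)/(40 + 58) + 28*(-102) = 28/98 - 2856 = 28*(1/98) - 2856 = 2/7 - 2856 = -19990/7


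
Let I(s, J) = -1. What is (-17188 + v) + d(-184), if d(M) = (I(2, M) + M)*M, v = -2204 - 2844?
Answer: 11804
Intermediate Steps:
v = -5048
d(M) = M*(-1 + M) (d(M) = (-1 + M)*M = M*(-1 + M))
(-17188 + v) + d(-184) = (-17188 - 5048) - 184*(-1 - 184) = -22236 - 184*(-185) = -22236 + 34040 = 11804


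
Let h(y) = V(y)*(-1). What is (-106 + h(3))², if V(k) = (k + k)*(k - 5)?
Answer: 8836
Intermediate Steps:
V(k) = 2*k*(-5 + k) (V(k) = (2*k)*(-5 + k) = 2*k*(-5 + k))
h(y) = -2*y*(-5 + y) (h(y) = (2*y*(-5 + y))*(-1) = -2*y*(-5 + y))
(-106 + h(3))² = (-106 + 2*3*(5 - 1*3))² = (-106 + 2*3*(5 - 3))² = (-106 + 2*3*2)² = (-106 + 12)² = (-94)² = 8836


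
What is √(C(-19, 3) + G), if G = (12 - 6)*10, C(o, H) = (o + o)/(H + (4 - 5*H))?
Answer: √259/2 ≈ 8.0467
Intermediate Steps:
C(o, H) = 2*o/(4 - 4*H) (C(o, H) = (2*o)/(4 - 4*H) = 2*o/(4 - 4*H))
G = 60 (G = 6*10 = 60)
√(C(-19, 3) + G) = √(-1*(-19)/(-2 + 2*3) + 60) = √(-1*(-19)/(-2 + 6) + 60) = √(-1*(-19)/4 + 60) = √(-1*(-19)*¼ + 60) = √(19/4 + 60) = √(259/4) = √259/2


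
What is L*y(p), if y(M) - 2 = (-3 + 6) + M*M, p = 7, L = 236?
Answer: 12744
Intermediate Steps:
y(M) = 5 + M² (y(M) = 2 + ((-3 + 6) + M*M) = 2 + (3 + M²) = 5 + M²)
L*y(p) = 236*(5 + 7²) = 236*(5 + 49) = 236*54 = 12744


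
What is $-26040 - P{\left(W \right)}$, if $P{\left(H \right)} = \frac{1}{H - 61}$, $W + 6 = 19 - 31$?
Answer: $- \frac{2057159}{79} \approx -26040.0$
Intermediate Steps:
$W = -18$ ($W = -6 + \left(19 - 31\right) = -6 - 12 = -18$)
$P{\left(H \right)} = \frac{1}{-61 + H}$
$-26040 - P{\left(W \right)} = -26040 - \frac{1}{-61 - 18} = -26040 - \frac{1}{-79} = -26040 - - \frac{1}{79} = -26040 + \frac{1}{79} = - \frac{2057159}{79}$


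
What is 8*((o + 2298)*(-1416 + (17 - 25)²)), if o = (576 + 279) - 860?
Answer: -24801088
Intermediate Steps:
o = -5 (o = 855 - 860 = -5)
8*((o + 2298)*(-1416 + (17 - 25)²)) = 8*((-5 + 2298)*(-1416 + (17 - 25)²)) = 8*(2293*(-1416 + (-8)²)) = 8*(2293*(-1416 + 64)) = 8*(2293*(-1352)) = 8*(-3100136) = -24801088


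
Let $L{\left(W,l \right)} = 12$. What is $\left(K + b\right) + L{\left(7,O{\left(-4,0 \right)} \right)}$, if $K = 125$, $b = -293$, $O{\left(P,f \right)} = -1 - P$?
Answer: $-156$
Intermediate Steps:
$\left(K + b\right) + L{\left(7,O{\left(-4,0 \right)} \right)} = \left(125 - 293\right) + 12 = -168 + 12 = -156$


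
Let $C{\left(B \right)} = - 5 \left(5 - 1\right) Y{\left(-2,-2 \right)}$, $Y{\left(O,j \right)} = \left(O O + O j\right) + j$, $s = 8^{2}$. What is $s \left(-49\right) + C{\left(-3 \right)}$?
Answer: $-3256$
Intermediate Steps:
$s = 64$
$Y{\left(O,j \right)} = j + O^{2} + O j$ ($Y{\left(O,j \right)} = \left(O^{2} + O j\right) + j = j + O^{2} + O j$)
$C{\left(B \right)} = -120$ ($C{\left(B \right)} = - 5 \left(5 - 1\right) \left(-2 + \left(-2\right)^{2} - -4\right) = - 5 \cdot 4 \left(-2 + 4 + 4\right) = - 5 \cdot 4 \cdot 6 = \left(-5\right) 24 = -120$)
$s \left(-49\right) + C{\left(-3 \right)} = 64 \left(-49\right) - 120 = -3136 - 120 = -3256$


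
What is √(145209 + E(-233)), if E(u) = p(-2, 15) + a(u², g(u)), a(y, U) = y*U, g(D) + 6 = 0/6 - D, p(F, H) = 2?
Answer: √12468814 ≈ 3531.1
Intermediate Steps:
g(D) = -6 - D (g(D) = -6 + (0/6 - D) = -6 + (0*(⅙) - D) = -6 + (0 - D) = -6 - D)
a(y, U) = U*y
E(u) = 2 + u²*(-6 - u) (E(u) = 2 + (-6 - u)*u² = 2 + u²*(-6 - u))
√(145209 + E(-233)) = √(145209 + (2 - 1*(-233)²*(6 - 233))) = √(145209 + (2 - 1*54289*(-227))) = √(145209 + (2 + 12323603)) = √(145209 + 12323605) = √12468814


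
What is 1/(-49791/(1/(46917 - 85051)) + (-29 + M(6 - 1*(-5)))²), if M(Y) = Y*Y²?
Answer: 1/1900425198 ≈ 5.2620e-10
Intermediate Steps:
M(Y) = Y³
1/(-49791/(1/(46917 - 85051)) + (-29 + M(6 - 1*(-5)))²) = 1/(-49791/(1/(46917 - 85051)) + (-29 + (6 - 1*(-5))³)²) = 1/(-49791/(1/(-38134)) + (-29 + (6 + 5)³)²) = 1/(-49791/(-1/38134) + (-29 + 11³)²) = 1/(-49791*(-38134) + (-29 + 1331)²) = 1/(1898729994 + 1302²) = 1/(1898729994 + 1695204) = 1/1900425198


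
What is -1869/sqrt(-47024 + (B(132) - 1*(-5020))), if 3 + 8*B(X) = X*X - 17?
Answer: 1869*I*sqrt(159314)/79657 ≈ 9.3651*I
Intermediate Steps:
B(X) = -5/2 + X**2/8 (B(X) = -3/8 + (X*X - 17)/8 = -3/8 + (X**2 - 17)/8 = -3/8 + (-17 + X**2)/8 = -3/8 + (-17/8 + X**2/8) = -5/2 + X**2/8)
-1869/sqrt(-47024 + (B(132) - 1*(-5020))) = -1869/sqrt(-47024 + ((-5/2 + (1/8)*132**2) - 1*(-5020))) = -1869/sqrt(-47024 + ((-5/2 + (1/8)*17424) + 5020)) = -1869/sqrt(-47024 + ((-5/2 + 2178) + 5020)) = -1869/sqrt(-47024 + (4351/2 + 5020)) = -1869/sqrt(-47024 + 14391/2) = -1869*(-I*sqrt(159314)/79657) = -(-1869)*I*sqrt(159314)/79657 = 1869*I*sqrt(159314)/79657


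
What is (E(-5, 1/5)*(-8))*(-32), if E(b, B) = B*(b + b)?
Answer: -512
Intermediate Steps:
E(b, B) = 2*B*b (E(b, B) = B*(2*b) = 2*B*b)
(E(-5, 1/5)*(-8))*(-32) = ((2*(1/5)*(-5))*(-8))*(-32) = -2*(-8)*(-32) = 16*(-32) = -512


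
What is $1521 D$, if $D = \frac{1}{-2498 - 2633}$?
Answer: $- \frac{1521}{5131} \approx -0.29643$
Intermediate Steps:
$D = - \frac{1}{5131}$ ($D = \frac{1}{-5131} = - \frac{1}{5131} \approx -0.00019489$)
$1521 D = 1521 \left(- \frac{1}{5131}\right) = - \frac{1521}{5131}$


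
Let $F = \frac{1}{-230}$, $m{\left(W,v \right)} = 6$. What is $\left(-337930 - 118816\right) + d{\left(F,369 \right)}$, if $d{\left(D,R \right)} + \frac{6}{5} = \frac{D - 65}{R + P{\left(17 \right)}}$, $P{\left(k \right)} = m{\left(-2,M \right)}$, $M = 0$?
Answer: $- \frac{39394460951}{86250} \approx -4.5675 \cdot 10^{5}$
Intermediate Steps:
$F = - \frac{1}{230} \approx -0.0043478$
$P{\left(k \right)} = 6$
$d{\left(D,R \right)} = - \frac{6}{5} + \frac{-65 + D}{6 + R}$ ($d{\left(D,R \right)} = - \frac{6}{5} + \frac{D - 65}{R + 6} = - \frac{6}{5} + \frac{-65 + D}{6 + R}$)
$\left(-337930 - 118816\right) + d{\left(F,369 \right)} = \left(-337930 - 118816\right) + \frac{-361 - 2214 + 5 \left(- \frac{1}{230}\right)}{5 \left(6 + 369\right)} = -456746 + \frac{-361 - 2214 - \frac{1}{46}}{5 \cdot 375} = -456746 + \frac{1}{5} \cdot \frac{1}{375} \left(- \frac{118451}{46}\right) = -456746 - \frac{118451}{86250} = - \frac{39394460951}{86250}$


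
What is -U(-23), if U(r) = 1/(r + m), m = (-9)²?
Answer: -1/58 ≈ -0.017241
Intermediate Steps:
m = 81
U(r) = 1/(81 + r) (U(r) = 1/(r + 81) = 1/(81 + r))
-U(-23) = -1/(81 - 23) = -1/58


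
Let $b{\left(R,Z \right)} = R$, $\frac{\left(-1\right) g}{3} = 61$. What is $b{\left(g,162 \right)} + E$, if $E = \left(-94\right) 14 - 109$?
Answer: $-1608$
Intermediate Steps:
$g = -183$ ($g = \left(-3\right) 61 = -183$)
$E = -1425$ ($E = -1316 - 109 = -1425$)
$b{\left(g,162 \right)} + E = -183 - 1425 = -1608$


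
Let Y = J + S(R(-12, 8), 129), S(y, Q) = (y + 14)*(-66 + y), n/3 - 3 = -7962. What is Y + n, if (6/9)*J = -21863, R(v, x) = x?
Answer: -115895/2 ≈ -57948.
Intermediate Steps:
n = -23877 (n = 9 + 3*(-7962) = 9 - 23886 = -23877)
S(y, Q) = (-66 + y)*(14 + y) (S(y, Q) = (14 + y)*(-66 + y) = (-66 + y)*(14 + y))
J = -65589/2 (J = (3/2)*(-21863) = -65589/2 ≈ -32795.)
Y = -68141/2 (Y = -65589/2 + (-924 + 8² - 52*8) = -65589/2 + (-924 + 64 - 416) = -65589/2 - 1276 = -68141/2 ≈ -34071.)
Y + n = -68141/2 - 23877 = -115895/2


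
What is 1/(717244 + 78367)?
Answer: 1/795611 ≈ 1.2569e-6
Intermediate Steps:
1/(717244 + 78367) = 1/795611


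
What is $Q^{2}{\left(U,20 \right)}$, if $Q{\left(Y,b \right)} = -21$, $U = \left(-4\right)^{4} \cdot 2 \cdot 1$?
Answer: $441$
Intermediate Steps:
$U = 512$ ($U = 256 \cdot 2 \cdot 1 = 512 \cdot 1 = 512$)
$Q^{2}{\left(U,20 \right)} = \left(-21\right)^{2} = 441$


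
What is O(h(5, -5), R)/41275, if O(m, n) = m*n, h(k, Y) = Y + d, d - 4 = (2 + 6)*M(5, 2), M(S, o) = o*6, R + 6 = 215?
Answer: 3971/8255 ≈ 0.48104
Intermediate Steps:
R = 209 (R = -6 + 215 = 209)
M(S, o) = 6*o
d = 100 (d = 4 + (2 + 6)*(6*2) = 4 + 8*12 = 4 + 96 = 100)
h(k, Y) = 100 + Y (h(k, Y) = Y + 100 = 100 + Y)
O(h(5, -5), R)/41275 = ((100 - 5)*209)/41275 = (95*209)*(1/41275) = 19855*(1/41275) = 3971/8255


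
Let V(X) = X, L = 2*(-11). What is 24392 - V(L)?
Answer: 24414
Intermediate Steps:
L = -22
24392 - V(L) = 24392 - 1*(-22) = 24392 + 22 = 24414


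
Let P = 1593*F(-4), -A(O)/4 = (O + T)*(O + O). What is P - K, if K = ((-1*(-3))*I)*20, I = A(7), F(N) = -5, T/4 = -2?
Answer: -11325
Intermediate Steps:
T = -8 (T = 4*(-2) = -8)
A(O) = -8*O*(-8 + O) (A(O) = -4*(O - 8)*(O + O) = -4*(-8 + O)*2*O = -8*O*(-8 + O))
I = 56 (I = 8*7*(8 - 1*7) = 8*7*(8 - 7) = 8*7*1 = 56)
P = -7965 (P = 1593*(-5) = -7965)
K = 3360 (K = (-1*(-3)*56)*20 = (3*56)*20 = 168*20 = 3360)
P - K = -7965 - 1*3360 = -7965 - 3360 = -11325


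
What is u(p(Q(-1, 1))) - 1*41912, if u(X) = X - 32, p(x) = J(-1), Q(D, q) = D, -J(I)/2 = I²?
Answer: -41946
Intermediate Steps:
J(I) = -2*I²
p(x) = -2 (p(x) = -2*(-1)² = -2*1 = -2)
u(X) = -32 + X
u(p(Q(-1, 1))) - 1*41912 = (-32 - 2) - 1*41912 = -34 - 41912 = -41946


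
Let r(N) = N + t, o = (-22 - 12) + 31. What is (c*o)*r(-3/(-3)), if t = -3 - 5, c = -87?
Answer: -1827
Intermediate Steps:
t = -8
o = -3 (o = -34 + 31 = -3)
r(N) = -8 + N (r(N) = N - 8 = -8 + N)
(c*o)*r(-3/(-3)) = (-87*(-3))*(-8 - 3/(-3)) = 261*(-8 - 3*(-⅓)) = 261*(-8 + 1) = 261*(-7) = -1827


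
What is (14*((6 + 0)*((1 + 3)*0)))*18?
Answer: 0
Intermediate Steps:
(14*((6 + 0)*((1 + 3)*0)))*18 = (14*(6*(4*0)))*18 = (14*(6*0))*18 = (14*0)*18 = 0*18 = 0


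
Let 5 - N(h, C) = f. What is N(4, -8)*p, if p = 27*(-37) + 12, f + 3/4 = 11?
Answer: 20727/4 ≈ 5181.8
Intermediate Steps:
f = 41/4 (f = -¾ + 11 = 41/4 ≈ 10.250)
N(h, C) = -21/4 (N(h, C) = 5 - 1*41/4 = 5 - 41/4 = -21/4)
p = -987 (p = -999 + 12 = -987)
N(4, -8)*p = -21/4*(-987) = 20727/4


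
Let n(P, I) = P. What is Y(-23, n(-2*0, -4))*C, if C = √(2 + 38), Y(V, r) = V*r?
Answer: 0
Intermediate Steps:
C = 2*√10 (C = √40 = 2*√10 ≈ 6.3246)
Y(-23, n(-2*0, -4))*C = (-(-46)*0)*(2*√10) = (-23*0)*(2*√10) = 0*(2*√10) = 0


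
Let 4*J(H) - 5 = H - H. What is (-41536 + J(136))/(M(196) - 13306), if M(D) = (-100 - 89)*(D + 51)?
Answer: 166139/239956 ≈ 0.69237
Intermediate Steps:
J(H) = 5/4 (J(H) = 5/4 + (H - H)/4 = 5/4 + (¼)*0 = 5/4 + 0 = 5/4)
M(D) = -9639 - 189*D (M(D) = -189*(51 + D) = -9639 - 189*D)
(-41536 + J(136))/(M(196) - 13306) = (-41536 + 5/4)/((-9639 - 189*196) - 13306) = -166139/(4*((-9639 - 37044) - 13306)) = -166139/(4*(-46683 - 13306)) = -166139/4/(-59989) = -166139/4*(-1/59989) = 166139/239956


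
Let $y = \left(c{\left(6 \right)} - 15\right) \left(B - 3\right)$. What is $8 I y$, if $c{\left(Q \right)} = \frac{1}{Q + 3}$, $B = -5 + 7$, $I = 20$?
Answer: $\frac{21440}{9} \approx 2382.2$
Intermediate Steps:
$B = 2$
$c{\left(Q \right)} = \frac{1}{3 + Q}$
$y = \frac{134}{9}$ ($y = \left(\frac{1}{3 + 6} - 15\right) \left(2 - 3\right) = \left(\frac{1}{9} - 15\right) \left(-1\right) = \left(- \frac{134}{9}\right) \left(-1\right) = \frac{134}{9} \approx 14.889$)
$8 I y = 8 \cdot 20 \cdot \frac{134}{9} = 160 \cdot \frac{134}{9} = \frac{21440}{9}$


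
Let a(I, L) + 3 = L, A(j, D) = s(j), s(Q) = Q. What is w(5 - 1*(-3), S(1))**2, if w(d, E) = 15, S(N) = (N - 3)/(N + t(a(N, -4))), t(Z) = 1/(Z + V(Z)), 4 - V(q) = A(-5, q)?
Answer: 225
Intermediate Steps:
A(j, D) = j
V(q) = 9 (V(q) = 4 - 1*(-5) = 4 + 5 = 9)
a(I, L) = -3 + L
t(Z) = 1/(9 + Z) (t(Z) = 1/(Z + 9) = 1/(9 + Z))
S(N) = (-3 + N)/(1/2 + N) (S(N) = (N - 3)/(N + 1/(9 + (-3 - 4))) = (-3 + N)/(N + 1/(9 - 7)) = (-3 + N)/(N + 1/2) = (-3 + N)/(1/2 + N))
w(5 - 1*(-3), S(1))**2 = 15**2 = 225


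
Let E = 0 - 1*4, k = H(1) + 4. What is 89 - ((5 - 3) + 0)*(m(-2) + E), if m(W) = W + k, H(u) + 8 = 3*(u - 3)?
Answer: 121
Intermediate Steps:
H(u) = -17 + 3*u (H(u) = -8 + 3*(u - 3) = -8 + 3*(-3 + u) = -8 + (-9 + 3*u) = -17 + 3*u)
k = -10 (k = (-17 + 3*1) + 4 = (-17 + 3) + 4 = -14 + 4 = -10)
E = -4 (E = 0 - 4 = -4)
m(W) = -10 + W (m(W) = W - 10 = -10 + W)
89 - ((5 - 3) + 0)*(m(-2) + E) = 89 - ((5 - 3) + 0)*((-10 - 2) - 4) = 89 - (2 + 0)*(-12 - 4) = 89 - 2*(-16) = 89 - 1*(-32) = 89 + 32 = 121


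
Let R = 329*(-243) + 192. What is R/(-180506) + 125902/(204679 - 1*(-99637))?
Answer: 5874598624/6866357987 ≈ 0.85556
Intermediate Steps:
R = -79755 (R = -79947 + 192 = -79755)
R/(-180506) + 125902/(204679 - 1*(-99637)) = -79755/(-180506) + 125902/(204679 - 1*(-99637)) = -79755*(-1/180506) + 125902/(204679 + 99637) = 79755/180506 + 125902/304316 = 79755/180506 + 125902*(1/304316) = 79755/180506 + 62951/152158 = 5874598624/6866357987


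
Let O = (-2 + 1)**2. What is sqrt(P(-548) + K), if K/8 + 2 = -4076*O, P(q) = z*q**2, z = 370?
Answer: 4*sqrt(6942491) ≈ 10539.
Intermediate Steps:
O = 1 (O = (-1)**2 = 1)
P(q) = 370*q**2
K = -32624 (K = -16 + 8*(-4076*1) = -16 + 8*(-4076) = -16 - 32608 = -32624)
sqrt(P(-548) + K) = sqrt(370*(-548)**2 - 32624) = sqrt(370*300304 - 32624) = sqrt(111112480 - 32624) = sqrt(111079856) = 4*sqrt(6942491)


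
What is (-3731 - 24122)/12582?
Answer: -27853/12582 ≈ -2.2137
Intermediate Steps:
(-3731 - 24122)/12582 = -27853*1/12582 = -27853/12582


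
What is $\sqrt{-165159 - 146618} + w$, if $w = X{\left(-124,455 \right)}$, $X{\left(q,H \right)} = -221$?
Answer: $-221 + i \sqrt{311777} \approx -221.0 + 558.37 i$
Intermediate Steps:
$w = -221$
$\sqrt{-165159 - 146618} + w = \sqrt{-165159 - 146618} - 221 = \sqrt{-311777} - 221 = i \sqrt{311777} - 221 = -221 + i \sqrt{311777}$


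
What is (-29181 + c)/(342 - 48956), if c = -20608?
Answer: 49789/48614 ≈ 1.0242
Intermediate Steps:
(-29181 + c)/(342 - 48956) = (-29181 - 20608)/(342 - 48956) = -49789/(-48614) = -49789*(-1/48614) = 49789/48614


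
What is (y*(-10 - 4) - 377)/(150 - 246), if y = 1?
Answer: 391/96 ≈ 4.0729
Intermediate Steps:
(y*(-10 - 4) - 377)/(150 - 246) = (1*(-10 - 4) - 377)/(150 - 246) = (1*(-14) - 377)/(-96) = (-14 - 377)*(-1/96) = -391*(-1/96) = 391/96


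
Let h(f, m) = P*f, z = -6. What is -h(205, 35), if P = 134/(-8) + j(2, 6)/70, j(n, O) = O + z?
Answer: 13735/4 ≈ 3433.8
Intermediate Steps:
j(n, O) = -6 + O (j(n, O) = O - 6 = -6 + O)
P = -67/4 (P = 134/(-8) + (-6 + 6)/70 = 134*(-1/8) + 0*(1/70) = -67/4 + 0 = -67/4 ≈ -16.750)
h(f, m) = -67*f/4
-h(205, 35) = -(-67)*205/4 = -1*(-13735/4) = 13735/4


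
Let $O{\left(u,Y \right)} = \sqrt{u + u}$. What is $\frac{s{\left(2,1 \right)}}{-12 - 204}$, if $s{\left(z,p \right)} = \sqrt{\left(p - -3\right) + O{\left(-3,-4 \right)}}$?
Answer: $- \frac{\sqrt{4 + i \sqrt{6}}}{216} \approx -0.0096505 - 0.0027201 i$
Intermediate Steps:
$O{\left(u,Y \right)} = \sqrt{2} \sqrt{u}$ ($O{\left(u,Y \right)} = \sqrt{2 u} = \sqrt{2} \sqrt{u}$)
$s{\left(z,p \right)} = \sqrt{3 + p + i \sqrt{6}}$ ($s{\left(z,p \right)} = \sqrt{\left(p - -3\right) + \sqrt{2} \sqrt{-3}} = \sqrt{\left(p + 3\right) + \sqrt{2} i \sqrt{3}} = \sqrt{\left(3 + p\right) + i \sqrt{6}} = \sqrt{3 + p + i \sqrt{6}}$)
$\frac{s{\left(2,1 \right)}}{-12 - 204} = \frac{\sqrt{3 + 1 + i \sqrt{6}}}{-12 - 204} = \frac{\sqrt{4 + i \sqrt{6}}}{-216} = \sqrt{4 + i \sqrt{6}} \left(- \frac{1}{216}\right) = - \frac{\sqrt{4 + i \sqrt{6}}}{216}$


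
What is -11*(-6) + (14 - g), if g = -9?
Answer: 89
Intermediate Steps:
-11*(-6) + (14 - g) = -11*(-6) + (14 - 1*(-9)) = 66 + (14 + 9) = 66 + 23 = 89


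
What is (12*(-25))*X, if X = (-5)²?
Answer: -7500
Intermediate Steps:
X = 25
(12*(-25))*X = (12*(-25))*25 = -300*25 = -7500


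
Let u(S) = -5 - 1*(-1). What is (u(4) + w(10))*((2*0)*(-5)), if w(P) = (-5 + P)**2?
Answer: 0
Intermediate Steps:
u(S) = -4 (u(S) = -5 + 1 = -4)
(u(4) + w(10))*((2*0)*(-5)) = (-4 + (-5 + 10)**2)*((2*0)*(-5)) = (-4 + 5**2)*(0*(-5)) = (-4 + 25)*0 = 21*0 = 0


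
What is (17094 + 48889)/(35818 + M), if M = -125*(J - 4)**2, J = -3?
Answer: 65983/29693 ≈ 2.2222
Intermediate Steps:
M = -6125 (M = -125*(-3 - 4)**2 = -125*(-7)**2 = -125*49 = -6125)
(17094 + 48889)/(35818 + M) = (17094 + 48889)/(35818 - 6125) = 65983/29693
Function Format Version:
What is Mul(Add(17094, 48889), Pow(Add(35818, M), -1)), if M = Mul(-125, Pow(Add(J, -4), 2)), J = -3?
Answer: Rational(65983, 29693) ≈ 2.2222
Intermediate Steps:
M = -6125 (M = Mul(-125, Pow(Add(-3, -4), 2)) = Mul(-125, Pow(-7, 2)) = Mul(-125, 49) = -6125)
Mul(Add(17094, 48889), Pow(Add(35818, M), -1)) = Mul(Add(17094, 48889), Pow(Add(35818, -6125), -1)) = Mul(65983, Pow(29693, -1)) = Mul(65983, Rational(1, 29693)) = Rational(65983, 29693)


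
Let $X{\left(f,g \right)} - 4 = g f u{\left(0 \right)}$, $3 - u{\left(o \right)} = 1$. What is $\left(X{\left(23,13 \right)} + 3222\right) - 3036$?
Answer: $788$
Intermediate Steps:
$u{\left(o \right)} = 2$ ($u{\left(o \right)} = 3 - 1 = 2$)
$X{\left(f,g \right)} = 4 + 2 f g$ ($X{\left(f,g \right)} = 4 + g f 2 = 4 + f g 2 = 4 + 2 f g$)
$\left(X{\left(23,13 \right)} + 3222\right) - 3036 = \left(\left(4 + 2 \cdot 23 \cdot 13\right) + 3222\right) - 3036 = \left(\left(4 + 598\right) + 3222\right) - 3036 = \left(602 + 3222\right) - 3036 = 3824 - 3036 = 788$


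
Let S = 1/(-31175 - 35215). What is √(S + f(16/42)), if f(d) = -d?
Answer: I*√82279052310/464730 ≈ 0.61723*I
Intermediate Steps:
S = -1/66390 (S = 1/(-66390) = -1/66390 ≈ -1.5063e-5)
√(S + f(16/42)) = √(-1/66390 - 16/42) = √(-1/66390 - 1*8/21) = √(-1/66390 - 8/21) = √(-177047/464730) = I*√82279052310/464730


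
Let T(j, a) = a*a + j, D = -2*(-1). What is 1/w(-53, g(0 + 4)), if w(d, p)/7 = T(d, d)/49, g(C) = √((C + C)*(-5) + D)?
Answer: 7/2756 ≈ 0.0025399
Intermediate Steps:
D = 2
g(C) = √(2 - 10*C) (g(C) = √((C + C)*(-5) + 2) = √((2*C)*(-5) + 2) = √(-10*C + 2) = √(2 - 10*C))
T(j, a) = j + a² (T(j, a) = a² + j = j + a²)
w(d, p) = d/7 + d²/7 (w(d, p) = 7*((d + d²)/49) = 7*((d + d²)*(1/49)) = 7*(d/49 + d²/49) = d/7 + d²/7)
1/w(-53, g(0 + 4)) = 1/((⅐)*(-53)*(1 - 53)) = 1/((⅐)*(-53)*(-52)) = 1/(2756/7) = 7/2756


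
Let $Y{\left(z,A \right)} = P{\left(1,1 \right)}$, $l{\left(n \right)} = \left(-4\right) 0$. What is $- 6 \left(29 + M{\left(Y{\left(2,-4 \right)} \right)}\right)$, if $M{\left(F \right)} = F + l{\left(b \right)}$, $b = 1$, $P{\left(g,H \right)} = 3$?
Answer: $-192$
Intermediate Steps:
$l{\left(n \right)} = 0$
$Y{\left(z,A \right)} = 3$
$M{\left(F \right)} = F$ ($M{\left(F \right)} = F + 0 = F$)
$- 6 \left(29 + M{\left(Y{\left(2,-4 \right)} \right)}\right) = - 6 \left(29 + 3\right) = \left(-6\right) 32 = -192$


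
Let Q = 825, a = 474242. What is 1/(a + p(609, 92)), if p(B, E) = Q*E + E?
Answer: 1/550234 ≈ 1.8174e-6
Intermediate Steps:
p(B, E) = 826*E (p(B, E) = 825*E + E = 826*E)
1/(a + p(609, 92)) = 1/(474242 + 826*92) = 1/(474242 + 75992) = 1/550234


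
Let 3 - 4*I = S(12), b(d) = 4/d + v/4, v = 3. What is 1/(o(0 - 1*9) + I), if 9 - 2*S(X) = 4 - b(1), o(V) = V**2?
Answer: 32/2577 ≈ 0.012418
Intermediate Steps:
b(d) = 3/4 + 4/d (b(d) = 4/d + 3/4 = 3/4 + 4/d)
S(X) = 39/8 (S(X) = 9/2 - (4 - (3/4 + 4/1))/2 = 9/2 - (4 - (3/4 + 4*1))/2 = 9/2 - (4 - (3/4 + 4))/2 = 9/2 - (4 - 1*19/4)/2 = 9/2 - (4 - 19/4)/2 = 9/2 - 1/2*(-3/4) = 9/2 + 3/8 = 39/8)
I = -15/32 (I = 3/4 - 1/4*39/8 = 3/4 - 39/32 = -15/32 ≈ -0.46875)
1/(o(0 - 1*9) + I) = 1/((0 - 1*9)**2 - 15/32) = 1/((0 - 9)**2 - 15/32) = 1/((-9)**2 - 15/32) = 1/(81 - 15/32) = 1/(2577/32) = 32/2577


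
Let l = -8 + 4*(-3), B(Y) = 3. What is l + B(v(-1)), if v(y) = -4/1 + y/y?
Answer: -17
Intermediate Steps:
v(y) = -3 (v(y) = -4*1 + 1 = -4 + 1 = -3)
l = -20 (l = -8 - 12 = -20)
l + B(v(-1)) = -20 + 3 = -17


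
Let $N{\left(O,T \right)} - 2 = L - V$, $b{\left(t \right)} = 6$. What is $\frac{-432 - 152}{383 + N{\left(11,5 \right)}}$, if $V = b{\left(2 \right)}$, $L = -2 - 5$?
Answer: $- \frac{146}{93} \approx -1.5699$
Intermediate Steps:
$L = -7$
$V = 6$
$N{\left(O,T \right)} = -11$ ($N{\left(O,T \right)} = 2 - 13 = -11$)
$\frac{-432 - 152}{383 + N{\left(11,5 \right)}} = \frac{-432 - 152}{383 - 11} = - \frac{584}{372} = \left(-584\right) \frac{1}{372} = - \frac{146}{93}$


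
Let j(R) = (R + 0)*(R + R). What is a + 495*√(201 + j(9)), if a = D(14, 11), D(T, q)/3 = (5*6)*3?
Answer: 270 + 5445*√3 ≈ 9701.0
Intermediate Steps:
D(T, q) = 270 (D(T, q) = 3*((5*6)*3) = 3*(30*3) = 3*90 = 270)
j(R) = 2*R² (j(R) = R*(2*R) = 2*R²)
a = 270
a + 495*√(201 + j(9)) = 270 + 495*√(201 + 2*9²) = 270 + 495*√(201 + 2*81) = 270 + 495*√(201 + 162) = 270 + 495*√363 = 270 + 495*(11*√3) = 270 + 5445*√3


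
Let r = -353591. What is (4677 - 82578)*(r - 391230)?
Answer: 58022300721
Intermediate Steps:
(4677 - 82578)*(r - 391230) = (4677 - 82578)*(-353591 - 391230) = -77901*(-744821) = 58022300721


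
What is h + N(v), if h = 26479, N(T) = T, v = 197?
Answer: 26676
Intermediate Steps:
h + N(v) = 26479 + 197 = 26676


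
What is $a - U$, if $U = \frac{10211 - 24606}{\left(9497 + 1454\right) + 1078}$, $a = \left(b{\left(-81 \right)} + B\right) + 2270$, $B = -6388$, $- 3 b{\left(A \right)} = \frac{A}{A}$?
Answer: $- \frac{148575110}{36087} \approx -4117.1$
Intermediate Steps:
$b{\left(A \right)} = - \frac{1}{3}$ ($b{\left(A \right)} = - \frac{A \frac{1}{A}}{3} = \left(- \frac{1}{3}\right) 1 = - \frac{1}{3}$)
$a = - \frac{12355}{3}$ ($a = \left(- \frac{1}{3} - 6388\right) + 2270 = - \frac{19165}{3} + 2270 = - \frac{12355}{3} \approx -4118.3$)
$U = - \frac{14395}{12029}$ ($U = - \frac{14395}{10951 + 1078} = - \frac{14395}{12029} \approx -1.1967$)
$a - U = - \frac{12355}{3} - - \frac{14395}{12029} = - \frac{12355}{3} + \frac{14395}{12029} = - \frac{148575110}{36087}$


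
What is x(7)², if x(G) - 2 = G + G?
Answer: 256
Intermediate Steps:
x(G) = 2 + 2*G (x(G) = 2 + (G + G) = 2 + 2*G)
x(7)² = (2 + 2*7)² = (2 + 14)² = 16² = 256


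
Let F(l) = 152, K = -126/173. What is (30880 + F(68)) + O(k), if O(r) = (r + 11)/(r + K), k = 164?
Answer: 876560147/28246 ≈ 31033.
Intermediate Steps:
K = -126/173 (K = -126*1/173 = -126/173 ≈ -0.72832)
O(r) = (11 + r)/(-126/173 + r) (O(r) = (r + 11)/(r - 126/173) = (11 + r)/(-126/173 + r))
(30880 + F(68)) + O(k) = (30880 + 152) + 173*(11 + 164)/(-126 + 173*164) = 31032 + 173*175/(-126 + 28372) = 31032 + 173*175/28246 = 31032 + 173*(1/28246)*175 = 31032 + 30275/28246 = 876560147/28246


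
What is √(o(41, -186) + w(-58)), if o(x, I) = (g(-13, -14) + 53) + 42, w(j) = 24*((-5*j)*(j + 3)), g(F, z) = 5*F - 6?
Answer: 2*I*√95694 ≈ 618.69*I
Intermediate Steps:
g(F, z) = -6 + 5*F
w(j) = -120*j*(3 + j) (w(j) = 24*((-5*j)*(3 + j)) = 24*(-5*j*(3 + j)) = -120*j*(3 + j))
o(x, I) = 24 (o(x, I) = ((-6 + 5*(-13)) + 53) + 42 = ((-6 - 65) + 53) + 42 = (-71 + 53) + 42 = -18 + 42 = 24)
√(o(41, -186) + w(-58)) = √(24 - 120*(-58)*(3 - 58)) = √(24 - 120*(-58)*(-55)) = √(24 - 382800) = √(-382776) = 2*I*√95694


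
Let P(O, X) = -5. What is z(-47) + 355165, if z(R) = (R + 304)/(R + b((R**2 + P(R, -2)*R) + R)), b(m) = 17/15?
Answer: 244349665/688 ≈ 3.5516e+5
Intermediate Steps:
b(m) = 17/15 (b(m) = 17*(1/15) = 17/15)
z(R) = (304 + R)/(17/15 + R) (z(R) = (R + 304)/(R + 17/15) = (304 + R)/(17/15 + R))
z(-47) + 355165 = 15*(304 - 47)/(17 + 15*(-47)) + 355165 = 15*257/(17 - 705) + 355165 = 15*257/(-688) + 355165 = 15*(-1/688)*257 + 355165 = -3855/688 + 355165 = 244349665/688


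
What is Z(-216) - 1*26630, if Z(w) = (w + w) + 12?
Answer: -27050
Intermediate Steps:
Z(w) = 12 + 2*w (Z(w) = 2*w + 12 = 12 + 2*w)
Z(-216) - 1*26630 = (12 + 2*(-216)) - 1*26630 = (12 - 432) - 26630 = -420 - 26630 = -27050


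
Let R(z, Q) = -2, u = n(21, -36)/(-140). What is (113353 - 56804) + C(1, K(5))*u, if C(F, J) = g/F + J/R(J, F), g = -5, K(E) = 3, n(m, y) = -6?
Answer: 7916821/140 ≈ 56549.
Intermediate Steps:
u = 3/70 (u = -6/(-140) = -6*(-1/140) = 3/70 ≈ 0.042857)
C(F, J) = -5/F - J/2 (C(F, J) = -5/F + J/(-2) = -5/F + J*(-1/2) = -5/F - J/2)
(113353 - 56804) + C(1, K(5))*u = (113353 - 56804) + (-5/1 - 1/2*3)*(3/70) = 56549 + (-5*1 - 3/2)*(3/70) = 56549 + (-5 - 3/2)*(3/70) = 56549 - 13/2*3/70 = 56549 - 39/140 = 7916821/140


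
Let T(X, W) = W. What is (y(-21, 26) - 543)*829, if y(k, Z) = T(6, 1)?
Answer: -449318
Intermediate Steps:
y(k, Z) = 1
(y(-21, 26) - 543)*829 = (1 - 543)*829 = -542*829 = -449318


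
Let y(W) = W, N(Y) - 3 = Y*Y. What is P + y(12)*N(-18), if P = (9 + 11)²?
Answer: 4324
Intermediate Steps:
P = 400 (P = 20² = 400)
N(Y) = 3 + Y² (N(Y) = 3 + Y*Y = 3 + Y²)
P + y(12)*N(-18) = 400 + 12*(3 + (-18)²) = 400 + 12*(3 + 324) = 400 + 12*327 = 400 + 3924 = 4324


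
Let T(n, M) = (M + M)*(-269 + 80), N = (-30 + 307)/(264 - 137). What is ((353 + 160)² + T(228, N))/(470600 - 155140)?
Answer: 33317757/40063420 ≈ 0.83162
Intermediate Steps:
N = 277/127 ≈ 2.1811
T(n, M) = -378*M (T(n, M) = (2*M)*(-189) = -378*M)
((353 + 160)² + T(228, N))/(470600 - 155140) = ((353 + 160)² - 378*277/127)/(470600 - 155140) = (513² - 104706/127)/315460 = (263169 - 104706/127)*(1/315460) = (33317757/127)*(1/315460) = 33317757/40063420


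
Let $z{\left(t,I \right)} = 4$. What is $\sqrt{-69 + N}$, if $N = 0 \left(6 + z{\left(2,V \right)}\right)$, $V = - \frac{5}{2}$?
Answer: $i \sqrt{69} \approx 8.3066 i$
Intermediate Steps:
$V = - \frac{5}{2}$ ($V = \left(-5\right) \frac{1}{2} = - \frac{5}{2} \approx -2.5$)
$N = 0$ ($N = 0 \left(6 + 4\right) = 0 \cdot 10 = 0$)
$\sqrt{-69 + N} = \sqrt{-69 + 0} = \sqrt{-69} = i \sqrt{69}$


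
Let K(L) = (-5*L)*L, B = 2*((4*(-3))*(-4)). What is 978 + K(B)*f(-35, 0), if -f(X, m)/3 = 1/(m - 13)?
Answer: -125526/13 ≈ -9655.8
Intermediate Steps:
B = 96 (B = 2*(-12*(-4)) = 2*48 = 96)
K(L) = -5*L²
f(X, m) = -3/(-13 + m) (f(X, m) = -3/(m - 13) = -3/(-13 + m))
978 + K(B)*f(-35, 0) = 978 + (-5*96²)*(-3/(-13 + 0)) = 978 + (-5*9216)*(-3/(-13)) = 978 - (-138240)*(-1)/13 = 978 - 46080*3/13 = 978 - 138240/13 = -125526/13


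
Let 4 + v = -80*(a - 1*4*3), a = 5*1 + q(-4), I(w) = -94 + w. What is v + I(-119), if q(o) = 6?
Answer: -137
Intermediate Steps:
a = 11 (a = 5*1 + 6 = 5 + 6 = 11)
v = 76 (v = -4 - 80*(11 - 1*4*3) = -4 - 80*(11 - 4*3) = -4 - 80*(11 - 12) = -4 - 80*(-1) = -4 + 80 = 76)
v + I(-119) = 76 + (-94 - 119) = 76 - 213 = -137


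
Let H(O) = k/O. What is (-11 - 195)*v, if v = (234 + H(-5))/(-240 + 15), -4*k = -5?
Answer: 19261/90 ≈ 214.01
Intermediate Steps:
k = 5/4 (k = -¼*(-5) = 5/4 ≈ 1.2500)
H(O) = 5/(4*O)
v = -187/180 (v = (234 + (5/4)/(-5))/(-240 + 15) = (234 + (5/4)*(-⅕))/(-225) = (234 - ¼)*(-1/225) = (935/4)*(-1/225) = -187/180 ≈ -1.0389)
(-11 - 195)*v = (-11 - 195)*(-187/180) = -206*(-187/180) = 19261/90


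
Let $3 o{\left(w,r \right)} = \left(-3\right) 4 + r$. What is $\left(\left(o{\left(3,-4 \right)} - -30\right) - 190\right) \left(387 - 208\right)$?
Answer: $- \frac{88784}{3} \approx -29595.0$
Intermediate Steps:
$o{\left(w,r \right)} = -4 + \frac{r}{3}$ ($o{\left(w,r \right)} = \frac{\left(-3\right) 4 + r}{3} = \frac{-12 + r}{3} = -4 + \frac{r}{3}$)
$\left(\left(o{\left(3,-4 \right)} - -30\right) - 190\right) \left(387 - 208\right) = \left(\left(\left(-4 + \frac{1}{3} \left(-4\right)\right) - -30\right) - 190\right) \left(387 - 208\right) = \left(\left(\left(-4 - \frac{4}{3}\right) + 30\right) - 190\right) 179 = \left(\left(- \frac{16}{3} + 30\right) - 190\right) 179 = \left(\frac{74}{3} - 190\right) 179 = \left(- \frac{496}{3}\right) 179 = - \frac{88784}{3}$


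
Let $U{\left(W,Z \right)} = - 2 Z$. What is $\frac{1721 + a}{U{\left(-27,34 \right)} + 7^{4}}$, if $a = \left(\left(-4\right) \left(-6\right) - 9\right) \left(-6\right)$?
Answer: $\frac{1631}{2333} \approx 0.6991$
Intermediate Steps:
$a = -90$ ($a = \left(24 - 9\right) \left(-6\right) = 15 \left(-6\right) = -90$)
$\frac{1721 + a}{U{\left(-27,34 \right)} + 7^{4}} = \frac{1721 - 90}{\left(-2\right) 34 + 7^{4}} = \frac{1631}{-68 + 2401} = \frac{1631}{2333}$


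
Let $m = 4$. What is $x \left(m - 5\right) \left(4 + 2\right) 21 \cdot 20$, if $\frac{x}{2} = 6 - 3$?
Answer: $-15120$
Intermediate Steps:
$x = 6$ ($x = 2 \left(6 - 3\right) = 2 \cdot 3 = 6$)
$x \left(m - 5\right) \left(4 + 2\right) 21 \cdot 20 = 6 \left(4 - 5\right) \left(4 + 2\right) 21 \cdot 20 = 6 \left(\left(-1\right) 6\right) 21 \cdot 20 = 6 \left(-6\right) 21 \cdot 20 = \left(-36\right) 21 \cdot 20 = \left(-756\right) 20 = -15120$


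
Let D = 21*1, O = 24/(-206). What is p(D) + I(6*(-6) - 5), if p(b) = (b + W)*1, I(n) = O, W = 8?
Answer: 2975/103 ≈ 28.883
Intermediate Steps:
O = -12/103 (O = 24*(-1/206) = -12/103 ≈ -0.11650)
I(n) = -12/103
D = 21
p(b) = 8 + b (p(b) = (b + 8)*1 = (8 + b)*1 = 8 + b)
p(D) + I(6*(-6) - 5) = (8 + 21) - 12/103 = 29 - 12/103 = 2975/103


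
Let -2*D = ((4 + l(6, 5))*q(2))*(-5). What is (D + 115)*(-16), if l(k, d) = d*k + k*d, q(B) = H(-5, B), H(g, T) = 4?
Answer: -12080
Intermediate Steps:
q(B) = 4
l(k, d) = 2*d*k (l(k, d) = d*k + d*k = 2*d*k)
D = 640 (D = -(4 + 2*5*6)*4*(-5)/2 = -(4 + 60)*4*(-5)/2 = -64*4*(-5)/2 = -128*(-5) = -½*(-1280) = 640)
(D + 115)*(-16) = (640 + 115)*(-16) = 755*(-16) = -12080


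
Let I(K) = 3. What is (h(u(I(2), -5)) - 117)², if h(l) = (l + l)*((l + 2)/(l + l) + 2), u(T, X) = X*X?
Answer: 100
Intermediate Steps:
u(T, X) = X²
h(l) = 2*l*(2 + (2 + l)/(2*l)) (h(l) = (2*l)*((2 + l)/((2*l)) + 2) = (2*l)*((2 + l)*(1/(2*l)) + 2) = (2*l)*((2 + l)/(2*l) + 2) = (2*l)*(2 + (2 + l)/(2*l)) = 2*l*(2 + (2 + l)/(2*l)))
(h(u(I(2), -5)) - 117)² = ((2 + 5*(-5)²) - 117)² = ((2 + 5*25) - 117)² = ((2 + 125) - 117)² = (127 - 117)² = 10² = 100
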